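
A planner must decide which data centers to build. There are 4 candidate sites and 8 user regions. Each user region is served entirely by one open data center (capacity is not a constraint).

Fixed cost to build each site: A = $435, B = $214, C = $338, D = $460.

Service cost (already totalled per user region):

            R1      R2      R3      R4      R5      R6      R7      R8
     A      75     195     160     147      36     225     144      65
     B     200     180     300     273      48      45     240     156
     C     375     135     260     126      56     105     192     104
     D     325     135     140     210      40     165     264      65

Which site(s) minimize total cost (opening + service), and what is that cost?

Open A only; minimum total cost 1482.

For any fixed open set, each user region goes to its cheapest open site; total = fixed + service.
{A}: R1→A 75, R2→A 195, R3→A 160, R4→A 147, R5→A 36, R6→A 225, R7→A 144, R8→A 65. Service 1047; fixed 435; total 1482.
{A, B}: R1→A 75, R2→B 180, R3→A 160, R4→A 147, R5→A 36, R6→B 45, R7→A 144, R8→A 65. Service 852; fixed 649; total 1501.
{A, C}: service 846 + fixed 773 = 1619
{A, B, C, D}: service 766 + fixed 1447 = 2213
No other subset beats 1482.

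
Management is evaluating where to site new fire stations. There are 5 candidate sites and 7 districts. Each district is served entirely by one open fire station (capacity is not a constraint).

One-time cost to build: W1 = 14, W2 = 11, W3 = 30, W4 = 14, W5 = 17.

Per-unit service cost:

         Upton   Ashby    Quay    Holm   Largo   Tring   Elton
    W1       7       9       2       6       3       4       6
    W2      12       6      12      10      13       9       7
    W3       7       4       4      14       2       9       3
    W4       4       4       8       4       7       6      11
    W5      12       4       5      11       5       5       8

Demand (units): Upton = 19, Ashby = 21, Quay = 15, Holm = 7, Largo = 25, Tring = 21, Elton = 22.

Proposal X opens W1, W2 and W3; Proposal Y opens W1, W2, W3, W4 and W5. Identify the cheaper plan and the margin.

Proposal Y is cheaper by 40.

Proposal X: {W1, W2, W3}: Upton→W1 7·19=133, Ashby→W3 4·21=84, Quay→W1 2·15=30, Holm→W1 6·7=42, Largo→W3 2·25=50, Tring→W1 4·21=84, Elton→W3 3·22=66. Service 489; fixed 55; total 544.
Proposal Y: {W1, W2, W3, W4, W5}: Upton→W4 4·19=76, Ashby→W3 4·21=84, Quay→W1 2·15=30, Holm→W4 4·7=28, Largo→W3 2·25=50, Tring→W1 4·21=84, Elton→W3 3·22=66. Service 418; fixed 86; total 504.
Difference: |544 − 504| = 40.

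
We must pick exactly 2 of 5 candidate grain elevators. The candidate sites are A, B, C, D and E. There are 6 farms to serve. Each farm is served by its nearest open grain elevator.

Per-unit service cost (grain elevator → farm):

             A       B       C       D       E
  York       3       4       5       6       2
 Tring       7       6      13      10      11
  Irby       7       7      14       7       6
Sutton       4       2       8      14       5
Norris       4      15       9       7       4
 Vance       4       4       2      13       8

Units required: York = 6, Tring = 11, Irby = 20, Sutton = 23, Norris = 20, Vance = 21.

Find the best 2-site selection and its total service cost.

Choose B and E; total service cost 408.

With exactly 2 open, each farm uses its cheapest among the chosen.
{B, E}: York→E 2·6=12, Tring→B 6·11=66, Irby→E 6·20=120, Sutton→B 2·23=46, Norris→E 4·20=80, Vance→B 4·21=84. Service cost 408.
{A, B}: service cost 434
{A, C}: service cost 449
Among all 10 size-2 choices, {B, E} is lowest.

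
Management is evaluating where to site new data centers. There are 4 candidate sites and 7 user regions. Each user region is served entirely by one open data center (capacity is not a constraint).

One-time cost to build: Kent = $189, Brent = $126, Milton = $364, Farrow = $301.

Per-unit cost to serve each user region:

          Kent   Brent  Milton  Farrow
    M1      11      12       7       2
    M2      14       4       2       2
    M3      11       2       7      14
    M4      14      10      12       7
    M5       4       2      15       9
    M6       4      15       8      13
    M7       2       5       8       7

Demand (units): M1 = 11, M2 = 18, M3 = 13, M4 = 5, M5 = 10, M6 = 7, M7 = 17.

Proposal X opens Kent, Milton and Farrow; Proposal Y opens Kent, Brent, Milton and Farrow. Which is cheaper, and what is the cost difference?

Proposal X is cheaper by 41.

Proposal X: {Kent, Milton, Farrow}: M1→Farrow 2·11=22, M2→Milton 2·18=36, M3→Milton 7·13=91, M4→Farrow 7·5=35, M5→Kent 4·10=40, M6→Kent 4·7=28, M7→Kent 2·17=34. Service 286; fixed 854; total 1140.
Proposal Y: {Kent, Brent, Milton, Farrow}: M1→Farrow 2·11=22, M2→Milton 2·18=36, M3→Brent 2·13=26, M4→Farrow 7·5=35, M5→Brent 2·10=20, M6→Kent 4·7=28, M7→Kent 2·17=34. Service 201; fixed 980; total 1181.
Difference: |1140 − 1181| = 41.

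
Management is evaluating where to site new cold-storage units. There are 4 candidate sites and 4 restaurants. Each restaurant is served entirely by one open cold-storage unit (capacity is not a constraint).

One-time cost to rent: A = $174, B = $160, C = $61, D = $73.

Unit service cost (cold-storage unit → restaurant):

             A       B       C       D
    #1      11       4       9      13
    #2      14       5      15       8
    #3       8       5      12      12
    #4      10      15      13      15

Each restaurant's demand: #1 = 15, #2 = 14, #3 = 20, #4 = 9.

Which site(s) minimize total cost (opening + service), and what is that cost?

For any fixed open set, each restaurant goes to its cheapest open site; total = fixed + service.
{B}: #1→B 4·15=60, #2→B 5·14=70, #3→B 5·20=100, #4→B 15·9=135. Service 365; fixed 160; total 525.
{B, C}: #1→B 4·15=60, #2→B 5·14=70, #3→B 5·20=100, #4→C 13·9=117. Service 347; fixed 221; total 568.
{B, D}: service 365 + fixed 233 = 598
{A, B, C, D}: #1→B 4·15=60, #2→B 5·14=70, #3→B 5·20=100, #4→A 10·9=90. Service 320; fixed 468; total 788.
No other subset beats 525.

Open B only; minimum total cost 525.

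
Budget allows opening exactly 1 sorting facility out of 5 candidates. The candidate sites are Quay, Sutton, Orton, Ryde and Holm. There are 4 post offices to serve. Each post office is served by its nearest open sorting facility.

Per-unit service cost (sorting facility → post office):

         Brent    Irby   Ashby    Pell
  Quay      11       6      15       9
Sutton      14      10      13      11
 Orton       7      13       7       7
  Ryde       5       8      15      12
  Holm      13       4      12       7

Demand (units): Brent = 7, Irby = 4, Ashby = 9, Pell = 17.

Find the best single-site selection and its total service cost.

Choose Orton only; total service cost 283.

With exactly 1 open, each post office uses its cheapest among the chosen.
{Orton}: Brent→Orton 7·7=49, Irby→Orton 13·4=52, Ashby→Orton 7·9=63, Pell→Orton 7·17=119. Service cost 283.
{Holm}: service cost 334
{Quay}: service cost 389
Among all 5 size-1 choices, {Orton} is lowest.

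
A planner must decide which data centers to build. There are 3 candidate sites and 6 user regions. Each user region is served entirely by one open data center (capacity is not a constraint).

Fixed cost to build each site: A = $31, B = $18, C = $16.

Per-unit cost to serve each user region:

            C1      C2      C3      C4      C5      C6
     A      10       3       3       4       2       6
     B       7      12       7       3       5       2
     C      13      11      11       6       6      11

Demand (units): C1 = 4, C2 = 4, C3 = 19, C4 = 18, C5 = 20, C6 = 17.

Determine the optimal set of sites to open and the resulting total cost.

For any fixed open set, each user region goes to its cheapest open site; total = fixed + service.
{A, B}: C1→B 7·4=28, C2→A 3·4=12, C3→A 3·19=57, C4→B 3·18=54, C5→A 2·20=40, C6→B 2·17=34. Service 225; fixed 49; total 274.
{A, B, C}: service 225 + fixed 65 = 290
{A}: service 323 + fixed 31 = 354
{C}: C1→C 13·4=52, C2→C 11·4=44, C3→C 11·19=209, C4→C 6·18=108, C5→C 6·20=120, C6→C 11·17=187. Service 720; fixed 16; total 736.
(All 7 nonempty subsets were checked; A and B is lowest.)

Open A and B; minimum total cost 274.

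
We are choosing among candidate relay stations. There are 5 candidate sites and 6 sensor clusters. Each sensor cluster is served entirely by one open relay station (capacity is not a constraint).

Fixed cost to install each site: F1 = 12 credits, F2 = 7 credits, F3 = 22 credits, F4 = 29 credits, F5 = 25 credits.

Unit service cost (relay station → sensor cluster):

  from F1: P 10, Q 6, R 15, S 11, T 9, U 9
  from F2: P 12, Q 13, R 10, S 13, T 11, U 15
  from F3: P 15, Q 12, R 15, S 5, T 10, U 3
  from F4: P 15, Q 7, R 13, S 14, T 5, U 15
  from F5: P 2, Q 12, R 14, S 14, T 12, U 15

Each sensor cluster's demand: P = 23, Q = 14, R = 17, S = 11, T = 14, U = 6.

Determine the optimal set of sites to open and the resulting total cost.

Open F1, F2, F3, F4 and F5; minimum total cost 538.

For any fixed open set, each sensor cluster goes to its cheapest open site; total = fixed + service.
{F1, F2, F3, F4, F5}: P→F5 2·23=46, Q→F1 6·14=84, R→F2 10·17=170, S→F3 5·11=55, T→F4 5·14=70, U→F3 3·6=18. Service 443; fixed 95; total 538.
{F2, F3, F4, F5}: service 457 + fixed 83 = 540
{F1, F2, F3, F5}: P→F5 2·23=46, Q→F1 6·14=84, R→F2 10·17=170, S→F3 5·11=55, T→F1 9·14=126, U→F3 3·6=18. Service 499; fixed 66; total 565.
{F2}: P→F2 12·23=276, Q→F2 13·14=182, R→F2 10·17=170, S→F2 13·11=143, T→F2 11·14=154, U→F2 15·6=90. Service 1015; fixed 7; total 1022.
No other subset beats 538.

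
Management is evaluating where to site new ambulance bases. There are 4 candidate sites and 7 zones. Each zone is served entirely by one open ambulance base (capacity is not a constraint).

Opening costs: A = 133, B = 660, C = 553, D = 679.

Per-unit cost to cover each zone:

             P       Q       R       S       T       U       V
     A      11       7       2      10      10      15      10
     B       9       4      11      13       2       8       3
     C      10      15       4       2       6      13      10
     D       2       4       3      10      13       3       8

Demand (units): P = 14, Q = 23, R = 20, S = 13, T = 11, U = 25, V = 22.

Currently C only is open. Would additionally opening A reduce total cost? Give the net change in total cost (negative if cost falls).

Yes — net change −91 (cost falls by 91).

Current service cost with {C}: 1202.
Adding A: each zone re-picks its cheapest; new service cost 978, saving 224.
Extra fixed cost: 133. Net change = 133 − 224 = -91.
(Totals: 1755 → 1664.)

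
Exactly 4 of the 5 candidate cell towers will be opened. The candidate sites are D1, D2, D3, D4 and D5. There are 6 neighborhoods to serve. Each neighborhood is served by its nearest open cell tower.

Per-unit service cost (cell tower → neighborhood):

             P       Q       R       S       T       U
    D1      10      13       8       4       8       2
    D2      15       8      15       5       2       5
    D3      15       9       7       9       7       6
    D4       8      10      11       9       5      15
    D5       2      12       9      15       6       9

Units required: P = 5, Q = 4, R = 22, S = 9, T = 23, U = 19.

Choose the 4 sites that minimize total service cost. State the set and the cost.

Choose D1, D2, D3 and D5; total service cost 316.

With exactly 4 open, each neighborhood uses its cheapest among the chosen.
{D1, D2, D3, D5}: P→D5 2·5=10, Q→D2 8·4=32, R→D3 7·22=154, S→D1 4·9=36, T→D2 2·23=46, U→D1 2·19=38. Service cost 316.
{D1, D2, D4, D5}: service cost 338
{D1, D2, D3, D4}: service cost 346
Among all 5 size-4 choices, {D1, D2, D3, D5} is lowest.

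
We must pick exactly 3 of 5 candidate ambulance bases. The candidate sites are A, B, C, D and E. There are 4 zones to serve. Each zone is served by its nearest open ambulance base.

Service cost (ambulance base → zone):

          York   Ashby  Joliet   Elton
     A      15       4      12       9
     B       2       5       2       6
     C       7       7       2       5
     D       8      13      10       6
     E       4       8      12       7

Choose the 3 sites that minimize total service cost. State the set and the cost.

With exactly 3 open, each zone uses its cheapest among the chosen.
{A, B, C}: York→B 2, Ashby→A 4, Joliet→B 2, Elton→C 5. Service cost 13.
{A, B, D}: service cost 14
{A, B, E}: service cost 14
Among all 10 size-3 choices, {A, B, C} is lowest.

Choose A, B and C; total service cost 13.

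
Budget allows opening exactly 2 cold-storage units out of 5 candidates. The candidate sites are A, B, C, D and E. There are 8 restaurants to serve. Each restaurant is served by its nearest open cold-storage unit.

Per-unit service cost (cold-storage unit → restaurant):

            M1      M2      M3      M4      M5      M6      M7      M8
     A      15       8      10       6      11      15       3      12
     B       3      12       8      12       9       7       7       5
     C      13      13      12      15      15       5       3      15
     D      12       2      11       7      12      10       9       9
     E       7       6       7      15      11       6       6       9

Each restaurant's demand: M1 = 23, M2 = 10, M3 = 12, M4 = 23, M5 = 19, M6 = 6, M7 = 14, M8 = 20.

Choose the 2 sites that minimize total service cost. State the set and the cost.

With exactly 2 open, each restaurant uses its cheapest among the chosen.
{A, B}: M1→B 3·23=69, M2→A 8·10=80, M3→B 8·12=96, M4→A 6·23=138, M5→B 9·19=171, M6→B 7·6=42, M7→A 3·14=42, M8→B 5·20=100. Service cost 738.
{B, D}: service cost 757
{B, E}: service cost 880
Among all 10 size-2 choices, {A, B} is lowest.

Choose A and B; total service cost 738.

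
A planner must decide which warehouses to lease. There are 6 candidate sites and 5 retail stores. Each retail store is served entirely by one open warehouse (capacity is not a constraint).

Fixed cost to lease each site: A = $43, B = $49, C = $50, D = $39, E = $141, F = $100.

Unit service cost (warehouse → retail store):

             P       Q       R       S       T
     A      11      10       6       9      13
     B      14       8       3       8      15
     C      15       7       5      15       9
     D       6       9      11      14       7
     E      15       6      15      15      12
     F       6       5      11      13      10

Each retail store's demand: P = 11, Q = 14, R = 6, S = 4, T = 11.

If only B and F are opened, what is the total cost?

Each retail store is assigned to its cheapest site among the open ones.
{B, F}: P→F 6·11=66, Q→F 5·14=70, R→B 3·6=18, S→B 8·4=32, T→F 10·11=110. Service 296; fixed 149; total 445.

Total cost: 445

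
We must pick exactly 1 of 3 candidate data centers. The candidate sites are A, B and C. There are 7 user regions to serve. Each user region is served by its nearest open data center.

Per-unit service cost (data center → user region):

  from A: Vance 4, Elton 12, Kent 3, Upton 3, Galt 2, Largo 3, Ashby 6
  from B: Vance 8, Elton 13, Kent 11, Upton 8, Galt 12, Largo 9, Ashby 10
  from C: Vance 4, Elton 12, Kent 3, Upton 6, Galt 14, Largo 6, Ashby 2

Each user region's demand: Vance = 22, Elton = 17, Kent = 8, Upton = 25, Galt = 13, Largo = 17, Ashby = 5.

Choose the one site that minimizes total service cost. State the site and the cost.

With exactly 1 open, each user region uses its cheapest among the chosen.
{A}: Vance→A 4·22=88, Elton→A 12·17=204, Kent→A 3·8=24, Upton→A 3·25=75, Galt→A 2·13=26, Largo→A 3·17=51, Ashby→A 6·5=30. Service cost 498.
{C}: service cost 760
{B}: service cost 1044
Among all 3 size-1 choices, {A} is lowest.

Choose A only; total service cost 498.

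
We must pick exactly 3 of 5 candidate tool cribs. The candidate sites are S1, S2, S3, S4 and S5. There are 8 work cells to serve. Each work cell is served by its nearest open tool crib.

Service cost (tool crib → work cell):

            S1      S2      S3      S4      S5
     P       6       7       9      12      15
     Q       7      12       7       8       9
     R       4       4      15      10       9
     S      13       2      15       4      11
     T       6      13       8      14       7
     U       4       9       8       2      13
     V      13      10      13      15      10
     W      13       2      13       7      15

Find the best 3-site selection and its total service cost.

Choose S1, S2 and S4; total service cost 39.

With exactly 3 open, each work cell uses its cheapest among the chosen.
{S1, S2, S4}: P→S1 6, Q→S1 7, R→S1 4, S→S2 2, T→S1 6, U→S4 2, V→S2 10, W→S2 2. Service cost 39.
{S1, S2, S3}: service cost 41
{S1, S2, S5}: service cost 41
Among all 10 size-3 choices, {S1, S2, S4} is lowest.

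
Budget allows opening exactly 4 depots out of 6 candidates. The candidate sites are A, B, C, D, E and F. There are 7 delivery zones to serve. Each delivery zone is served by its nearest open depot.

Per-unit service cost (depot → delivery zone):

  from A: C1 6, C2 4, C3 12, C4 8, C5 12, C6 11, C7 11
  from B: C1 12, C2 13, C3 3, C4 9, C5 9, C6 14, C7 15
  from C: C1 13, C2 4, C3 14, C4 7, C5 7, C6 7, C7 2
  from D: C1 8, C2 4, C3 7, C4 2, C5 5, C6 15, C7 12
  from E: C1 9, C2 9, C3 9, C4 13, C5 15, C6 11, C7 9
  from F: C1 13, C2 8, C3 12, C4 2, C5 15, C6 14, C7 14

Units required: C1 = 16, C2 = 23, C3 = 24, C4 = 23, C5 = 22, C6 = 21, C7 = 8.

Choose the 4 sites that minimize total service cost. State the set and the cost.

With exactly 4 open, each delivery zone uses its cheapest among the chosen.
{A, B, C, D}: C1→A 6·16=96, C2→A 4·23=92, C3→B 3·24=72, C4→D 2·23=46, C5→D 5·22=110, C6→C 7·21=147, C7→C 2·8=16. Service cost 579.
{B, C, D, E}: service cost 611
{B, C, D, F}: service cost 611
Among all 15 size-4 choices, {A, B, C, D} is lowest.

Choose A, B, C and D; total service cost 579.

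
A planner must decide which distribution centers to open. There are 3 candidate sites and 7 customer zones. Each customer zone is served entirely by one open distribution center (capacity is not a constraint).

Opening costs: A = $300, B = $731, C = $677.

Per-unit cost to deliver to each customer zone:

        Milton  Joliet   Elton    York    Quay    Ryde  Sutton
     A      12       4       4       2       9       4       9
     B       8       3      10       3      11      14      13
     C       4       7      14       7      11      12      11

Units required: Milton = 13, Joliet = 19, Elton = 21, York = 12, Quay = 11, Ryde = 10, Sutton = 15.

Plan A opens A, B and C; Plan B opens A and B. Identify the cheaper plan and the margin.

Plan A: {A, B, C}: Milton→C 4·13=52, Joliet→B 3·19=57, Elton→A 4·21=84, York→A 2·12=24, Quay→A 9·11=99, Ryde→A 4·10=40, Sutton→A 9·15=135. Service 491; fixed 1708; total 2199.
Plan B: {A, B}: Milton→B 8·13=104, Joliet→B 3·19=57, Elton→A 4·21=84, York→A 2·12=24, Quay→A 9·11=99, Ryde→A 4·10=40, Sutton→A 9·15=135. Service 543; fixed 1031; total 1574.
Difference: |2199 − 1574| = 625.

Plan B is cheaper by 625.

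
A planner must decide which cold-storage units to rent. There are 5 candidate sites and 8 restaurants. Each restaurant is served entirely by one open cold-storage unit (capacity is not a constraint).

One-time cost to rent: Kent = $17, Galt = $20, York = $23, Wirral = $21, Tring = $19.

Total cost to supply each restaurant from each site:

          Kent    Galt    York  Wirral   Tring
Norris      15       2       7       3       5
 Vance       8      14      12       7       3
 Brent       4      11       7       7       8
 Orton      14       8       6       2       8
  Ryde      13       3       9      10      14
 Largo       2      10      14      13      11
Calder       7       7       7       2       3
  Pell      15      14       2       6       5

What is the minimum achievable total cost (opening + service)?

For any fixed open set, each restaurant goes to its cheapest open site; total = fixed + service.
{Wirral}: Norris→Wirral 3, Vance→Wirral 7, Brent→Wirral 7, Orton→Wirral 2, Ryde→Wirral 10, Largo→Wirral 13, Calder→Wirral 2, Pell→Wirral 6. Service 50; fixed 21; total 71.
{Kent, Wirral}: service 36 + fixed 38 = 74
{Tring}: service 57 + fixed 19 = 76
{Kent, Galt, York, Wirral, Tring}: service 20 + fixed 100 = 120
No other subset beats 71.

Minimum total cost: 71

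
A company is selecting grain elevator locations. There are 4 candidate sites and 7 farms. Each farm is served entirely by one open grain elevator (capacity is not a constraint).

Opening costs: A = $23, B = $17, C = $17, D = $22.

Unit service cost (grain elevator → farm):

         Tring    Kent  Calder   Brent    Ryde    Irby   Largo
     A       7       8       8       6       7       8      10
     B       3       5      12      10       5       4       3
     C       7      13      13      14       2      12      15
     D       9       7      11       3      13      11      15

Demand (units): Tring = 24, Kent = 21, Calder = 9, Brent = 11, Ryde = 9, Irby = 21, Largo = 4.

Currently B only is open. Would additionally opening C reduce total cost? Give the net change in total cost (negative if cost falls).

Current service cost with {B}: 536.
Adding C: each farm re-picks its cheapest; new service cost 509, saving 27.
Extra fixed cost: 17. Net change = 17 − 27 = -10.
(Totals: 553 → 543.)

Yes — net change −10 (cost falls by 10).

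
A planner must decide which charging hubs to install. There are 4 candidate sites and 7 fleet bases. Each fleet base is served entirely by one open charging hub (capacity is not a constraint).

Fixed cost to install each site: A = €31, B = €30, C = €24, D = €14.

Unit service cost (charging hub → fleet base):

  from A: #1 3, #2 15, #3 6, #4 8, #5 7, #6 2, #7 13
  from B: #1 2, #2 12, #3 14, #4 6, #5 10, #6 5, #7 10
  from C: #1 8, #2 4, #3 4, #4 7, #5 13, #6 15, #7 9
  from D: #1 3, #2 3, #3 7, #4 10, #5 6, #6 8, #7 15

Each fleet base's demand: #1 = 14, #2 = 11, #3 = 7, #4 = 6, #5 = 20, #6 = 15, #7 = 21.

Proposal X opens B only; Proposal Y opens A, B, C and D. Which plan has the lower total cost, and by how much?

Proposal Y is cheaper by 246.

Proposal X: {B}: #1→B 2·14=28, #2→B 12·11=132, #3→B 14·7=98, #4→B 6·6=36, #5→B 10·20=200, #6→B 5·15=75, #7→B 10·21=210. Service 779; fixed 30; total 809.
Proposal Y: {A, B, C, D}: #1→B 2·14=28, #2→D 3·11=33, #3→C 4·7=28, #4→B 6·6=36, #5→D 6·20=120, #6→A 2·15=30, #7→C 9·21=189. Service 464; fixed 99; total 563.
Difference: |809 − 563| = 246.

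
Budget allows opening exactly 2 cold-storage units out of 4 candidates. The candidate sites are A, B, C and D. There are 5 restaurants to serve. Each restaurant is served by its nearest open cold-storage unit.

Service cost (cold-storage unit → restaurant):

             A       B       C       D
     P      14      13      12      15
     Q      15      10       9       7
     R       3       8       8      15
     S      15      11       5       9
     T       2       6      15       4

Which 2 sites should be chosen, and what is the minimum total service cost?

With exactly 2 open, each restaurant uses its cheapest among the chosen.
{A, C}: P→C 12, Q→C 9, R→A 3, S→C 5, T→A 2. Service cost 31.
{A, D}: service cost 35
{C, D}: service cost 36
Among all 6 size-2 choices, {A, C} is lowest.

Choose A and C; total service cost 31.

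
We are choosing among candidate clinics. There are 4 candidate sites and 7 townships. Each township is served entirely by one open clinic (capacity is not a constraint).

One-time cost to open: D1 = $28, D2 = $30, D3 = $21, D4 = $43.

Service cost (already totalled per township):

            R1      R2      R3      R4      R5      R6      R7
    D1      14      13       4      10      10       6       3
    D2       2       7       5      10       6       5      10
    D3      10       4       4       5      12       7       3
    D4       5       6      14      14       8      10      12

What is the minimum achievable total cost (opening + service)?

For any fixed open set, each township goes to its cheapest open site; total = fixed + service.
{D3}: R1→D3 10, R2→D3 4, R3→D3 4, R4→D3 5, R5→D3 12, R6→D3 7, R7→D3 3. Service 45; fixed 21; total 66.
{D2}: R1→D2 2, R2→D2 7, R3→D2 5, R4→D2 10, R5→D2 6, R6→D2 5, R7→D2 10. Service 45; fixed 30; total 75.
{D2, D3}: R1→D2 2, R2→D3 4, R3→D3 4, R4→D3 5, R5→D2 6, R6→D2 5, R7→D3 3. Service 29; fixed 51; total 80.
{D1, D2, D3, D4}: service 29 + fixed 122 = 151
No other subset beats 66.

Minimum total cost: 66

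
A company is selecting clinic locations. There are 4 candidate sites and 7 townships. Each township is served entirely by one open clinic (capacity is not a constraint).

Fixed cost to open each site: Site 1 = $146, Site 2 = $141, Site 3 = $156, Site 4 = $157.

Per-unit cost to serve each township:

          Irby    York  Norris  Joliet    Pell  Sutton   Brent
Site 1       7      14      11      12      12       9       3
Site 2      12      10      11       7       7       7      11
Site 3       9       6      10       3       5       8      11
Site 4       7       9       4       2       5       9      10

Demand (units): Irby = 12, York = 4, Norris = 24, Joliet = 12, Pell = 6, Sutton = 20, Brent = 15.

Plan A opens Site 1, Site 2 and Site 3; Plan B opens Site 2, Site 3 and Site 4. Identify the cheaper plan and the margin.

Plan A: {Site 1, Site 2, Site 3}: Irby→Site 1 7·12=84, York→Site 3 6·4=24, Norris→Site 3 10·24=240, Joliet→Site 3 3·12=36, Pell→Site 3 5·6=30, Sutton→Site 2 7·20=140, Brent→Site 1 3·15=45. Service 599; fixed 443; total 1042.
Plan B: {Site 2, Site 3, Site 4}: Irby→Site 4 7·12=84, York→Site 3 6·4=24, Norris→Site 4 4·24=96, Joliet→Site 4 2·12=24, Pell→Site 3 5·6=30, Sutton→Site 2 7·20=140, Brent→Site 4 10·15=150. Service 548; fixed 454; total 1002.
Difference: |1042 − 1002| = 40.

Plan B is cheaper by 40.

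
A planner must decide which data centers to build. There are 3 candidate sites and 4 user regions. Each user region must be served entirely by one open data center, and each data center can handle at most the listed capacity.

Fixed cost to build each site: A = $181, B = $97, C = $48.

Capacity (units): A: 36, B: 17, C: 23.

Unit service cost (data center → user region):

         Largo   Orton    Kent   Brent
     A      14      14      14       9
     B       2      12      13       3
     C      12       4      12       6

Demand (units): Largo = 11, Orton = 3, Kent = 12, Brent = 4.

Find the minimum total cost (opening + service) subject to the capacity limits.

Open {B, C}: Largo→B 2·11=22, Orton→C 4·3=12, Kent→C 12·12=144, Brent→B 3·4=12.
Loads: B carries 15/17, C carries 15/23. Service 190; fixed 145; total 335.
Next best feasible plan costs 347.

Minimum total cost: 335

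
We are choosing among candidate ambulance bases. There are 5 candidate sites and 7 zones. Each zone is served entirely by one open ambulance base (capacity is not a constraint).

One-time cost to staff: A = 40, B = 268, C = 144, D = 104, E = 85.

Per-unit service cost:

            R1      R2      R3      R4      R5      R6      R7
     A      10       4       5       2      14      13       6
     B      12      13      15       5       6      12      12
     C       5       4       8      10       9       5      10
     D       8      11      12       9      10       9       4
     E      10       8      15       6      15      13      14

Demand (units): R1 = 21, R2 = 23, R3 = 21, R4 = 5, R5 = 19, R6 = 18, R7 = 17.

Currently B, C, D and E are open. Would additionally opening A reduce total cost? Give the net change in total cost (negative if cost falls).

Yes — net change −38 (cost falls by 38).

Current service cost with {B, C, D, E}: 662.
Adding A: each zone re-picks its cheapest; new service cost 584, saving 78.
Extra fixed cost: 40. Net change = 40 − 78 = -38.
(Totals: 1263 → 1225.)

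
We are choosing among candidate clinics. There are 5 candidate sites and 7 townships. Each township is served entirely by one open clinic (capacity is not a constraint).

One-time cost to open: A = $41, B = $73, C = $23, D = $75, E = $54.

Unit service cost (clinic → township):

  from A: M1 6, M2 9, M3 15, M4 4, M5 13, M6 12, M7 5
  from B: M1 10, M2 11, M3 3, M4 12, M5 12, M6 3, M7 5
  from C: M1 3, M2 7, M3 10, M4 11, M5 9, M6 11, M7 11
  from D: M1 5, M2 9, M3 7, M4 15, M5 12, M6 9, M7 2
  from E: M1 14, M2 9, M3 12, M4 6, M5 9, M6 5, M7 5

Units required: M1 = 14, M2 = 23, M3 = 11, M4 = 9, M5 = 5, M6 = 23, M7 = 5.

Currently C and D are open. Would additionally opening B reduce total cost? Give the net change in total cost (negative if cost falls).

Yes — net change −109 (cost falls by 109).

Current service cost with {C, D}: 641.
Adding B: each township re-picks its cheapest; new service cost 459, saving 182.
Extra fixed cost: 73. Net change = 73 − 182 = -109.
(Totals: 739 → 630.)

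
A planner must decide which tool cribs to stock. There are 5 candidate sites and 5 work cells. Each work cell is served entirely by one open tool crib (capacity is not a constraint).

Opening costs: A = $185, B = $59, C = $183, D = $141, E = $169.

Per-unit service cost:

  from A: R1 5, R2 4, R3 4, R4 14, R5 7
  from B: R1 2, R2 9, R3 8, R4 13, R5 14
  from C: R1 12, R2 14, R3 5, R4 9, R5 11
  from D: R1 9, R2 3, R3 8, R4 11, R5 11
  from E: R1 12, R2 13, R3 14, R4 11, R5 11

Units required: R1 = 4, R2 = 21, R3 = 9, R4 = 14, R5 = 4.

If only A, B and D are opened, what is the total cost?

Each work cell is assigned to its cheapest site among the open ones.
{A, B, D}: R1→B 2·4=8, R2→D 3·21=63, R3→A 4·9=36, R4→D 11·14=154, R5→A 7·4=28. Service 289; fixed 385; total 674.

Total cost: 674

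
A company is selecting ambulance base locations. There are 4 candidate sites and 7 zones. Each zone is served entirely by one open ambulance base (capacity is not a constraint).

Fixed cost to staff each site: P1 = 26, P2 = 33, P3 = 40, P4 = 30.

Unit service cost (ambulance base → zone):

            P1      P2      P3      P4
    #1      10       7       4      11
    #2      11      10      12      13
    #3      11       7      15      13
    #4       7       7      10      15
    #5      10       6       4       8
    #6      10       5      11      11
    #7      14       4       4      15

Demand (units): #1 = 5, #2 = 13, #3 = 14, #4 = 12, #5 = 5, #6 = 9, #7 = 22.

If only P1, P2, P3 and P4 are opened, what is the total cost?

Total cost: 614

Each zone is assigned to its cheapest site among the open ones.
{P1, P2, P3, P4}: #1→P3 4·5=20, #2→P2 10·13=130, #3→P2 7·14=98, #4→P1 7·12=84, #5→P3 4·5=20, #6→P2 5·9=45, #7→P2 4·22=88. Service 485; fixed 129; total 614.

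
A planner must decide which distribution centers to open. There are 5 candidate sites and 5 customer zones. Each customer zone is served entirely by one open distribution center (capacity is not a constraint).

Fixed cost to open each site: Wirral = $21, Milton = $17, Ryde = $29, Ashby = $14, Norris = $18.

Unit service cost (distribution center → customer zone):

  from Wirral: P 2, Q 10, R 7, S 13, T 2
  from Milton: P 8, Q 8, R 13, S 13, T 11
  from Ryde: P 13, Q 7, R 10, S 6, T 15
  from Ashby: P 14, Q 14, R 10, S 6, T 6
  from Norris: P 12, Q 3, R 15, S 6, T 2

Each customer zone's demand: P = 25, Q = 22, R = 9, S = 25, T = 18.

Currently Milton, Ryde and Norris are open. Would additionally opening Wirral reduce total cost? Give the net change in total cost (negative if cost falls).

Yes — net change −156 (cost falls by 156).

Current service cost with {Milton, Ryde, Norris}: 542.
Adding Wirral: each customer zone re-picks its cheapest; new service cost 365, saving 177.
Extra fixed cost: 21. Net change = 21 − 177 = -156.
(Totals: 606 → 450.)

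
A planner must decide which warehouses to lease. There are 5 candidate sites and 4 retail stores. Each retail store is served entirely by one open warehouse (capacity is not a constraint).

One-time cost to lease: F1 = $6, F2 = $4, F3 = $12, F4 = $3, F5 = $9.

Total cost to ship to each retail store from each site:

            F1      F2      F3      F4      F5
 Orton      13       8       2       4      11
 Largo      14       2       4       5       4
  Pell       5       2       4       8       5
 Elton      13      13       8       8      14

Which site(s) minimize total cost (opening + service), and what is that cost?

Open F2 and F4; minimum total cost 23.

For any fixed open set, each retail store goes to its cheapest open site; total = fixed + service.
{F2, F4}: Orton→F4 4, Largo→F2 2, Pell→F2 2, Elton→F4 8. Service 16; fixed 7; total 23.
{F4}: Orton→F4 4, Largo→F4 5, Pell→F4 8, Elton→F4 8. Service 25; fixed 3; total 28.
{F1, F2, F4}: service 16 + fixed 13 = 29
{F1, F2, F3, F4, F5}: service 14 + fixed 34 = 48
No other subset beats 23.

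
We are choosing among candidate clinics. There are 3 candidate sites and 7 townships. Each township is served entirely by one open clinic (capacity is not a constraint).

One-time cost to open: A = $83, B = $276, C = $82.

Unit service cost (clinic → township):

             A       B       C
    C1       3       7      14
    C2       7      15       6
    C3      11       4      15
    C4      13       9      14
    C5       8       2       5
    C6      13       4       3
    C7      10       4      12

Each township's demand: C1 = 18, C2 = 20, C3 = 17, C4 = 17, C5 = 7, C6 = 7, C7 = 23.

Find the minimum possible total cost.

For any fixed open set, each township goes to its cheapest open site; total = fixed + service.
{A, B}: C1→A 3·18=54, C2→A 7·20=140, C3→B 4·17=68, C4→B 9·17=153, C5→B 2·7=14, C6→B 4·7=28, C7→B 4·23=92. Service 549; fixed 359; total 908.
{B, C}: service 594 + fixed 358 = 952
{A, B, C}: C1→A 3·18=54, C2→C 6·20=120, C3→B 4·17=68, C4→B 9·17=153, C5→B 2·7=14, C6→C 3·7=21, C7→B 4·23=92. Service 522; fixed 441; total 963.
{C}: service 1197 + fixed 82 = 1279
(All 7 nonempty subsets were checked; A and B is lowest.)

Minimum total cost: 908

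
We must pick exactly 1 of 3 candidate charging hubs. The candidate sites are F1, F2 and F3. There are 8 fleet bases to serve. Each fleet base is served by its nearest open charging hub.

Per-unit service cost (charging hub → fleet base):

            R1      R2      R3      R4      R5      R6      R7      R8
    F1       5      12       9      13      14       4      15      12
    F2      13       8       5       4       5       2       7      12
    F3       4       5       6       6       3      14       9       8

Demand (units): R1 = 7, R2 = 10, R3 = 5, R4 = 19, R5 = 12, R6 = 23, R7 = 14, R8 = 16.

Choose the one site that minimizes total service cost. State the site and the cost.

With exactly 1 open, each fleet base uses its cheapest among the chosen.
{F2}: R1→F2 13·7=91, R2→F2 8·10=80, R3→F2 5·5=25, R4→F2 4·19=76, R5→F2 5·12=60, R6→F2 2·23=46, R7→F2 7·14=98, R8→F2 12·16=192. Service cost 668.
{F3}: service cost 834
{F1}: service cost 1109
Among all 3 size-1 choices, {F2} is lowest.

Choose F2 only; total service cost 668.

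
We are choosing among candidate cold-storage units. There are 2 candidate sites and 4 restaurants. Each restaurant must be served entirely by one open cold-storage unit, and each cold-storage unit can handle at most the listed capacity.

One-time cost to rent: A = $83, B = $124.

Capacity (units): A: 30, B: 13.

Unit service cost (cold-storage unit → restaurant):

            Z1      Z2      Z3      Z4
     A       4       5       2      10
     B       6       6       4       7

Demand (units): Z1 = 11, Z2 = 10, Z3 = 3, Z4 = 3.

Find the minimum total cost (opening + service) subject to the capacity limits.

Open {A}: Z1→A 4·11=44, Z2→A 5·10=50, Z3→A 2·3=6, Z4→A 10·3=30.
Loads: A carries 27/30. Service 130; fixed 83; total 213.
Next best feasible plan costs 328.

Minimum total cost: 213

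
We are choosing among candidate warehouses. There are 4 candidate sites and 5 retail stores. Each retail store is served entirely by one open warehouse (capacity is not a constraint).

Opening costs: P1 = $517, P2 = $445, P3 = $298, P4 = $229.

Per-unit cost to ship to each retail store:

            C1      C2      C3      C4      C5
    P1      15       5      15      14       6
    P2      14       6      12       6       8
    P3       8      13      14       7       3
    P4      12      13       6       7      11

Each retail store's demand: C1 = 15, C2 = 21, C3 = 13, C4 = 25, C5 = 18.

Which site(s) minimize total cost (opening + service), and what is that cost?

Open P3 only; minimum total cost 1102.

For any fixed open set, each retail store goes to its cheapest open site; total = fixed + service.
{P3}: C1→P3 8·15=120, C2→P3 13·21=273, C3→P3 14·13=182, C4→P3 7·25=175, C5→P3 3·18=54. Service 804; fixed 298; total 1102.
{P4}: C1→P4 12·15=180, C2→P4 13·21=273, C3→P4 6·13=78, C4→P4 7·25=175, C5→P4 11·18=198. Service 904; fixed 229; total 1133.
{P3, P4}: service 700 + fixed 527 = 1227
{P1, P2, P3, P4}: C1→P3 8·15=120, C2→P1 5·21=105, C3→P4 6·13=78, C4→P2 6·25=150, C5→P3 3·18=54. Service 507; fixed 1489; total 1996.
(All 15 nonempty subsets were checked; P3 only is lowest.)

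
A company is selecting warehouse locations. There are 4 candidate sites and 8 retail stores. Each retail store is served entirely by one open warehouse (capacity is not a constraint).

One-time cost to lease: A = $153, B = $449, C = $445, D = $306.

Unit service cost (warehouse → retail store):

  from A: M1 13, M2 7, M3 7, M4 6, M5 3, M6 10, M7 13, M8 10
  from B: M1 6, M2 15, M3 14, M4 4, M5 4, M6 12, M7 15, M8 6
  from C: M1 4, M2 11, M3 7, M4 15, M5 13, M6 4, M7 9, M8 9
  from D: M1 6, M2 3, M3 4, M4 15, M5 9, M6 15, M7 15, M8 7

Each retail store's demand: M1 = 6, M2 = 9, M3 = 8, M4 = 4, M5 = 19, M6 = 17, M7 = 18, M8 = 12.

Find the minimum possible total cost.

Minimum total cost: 955

For any fixed open set, each retail store goes to its cheapest open site; total = fixed + service.
{A}: M1→A 13·6=78, M2→A 7·9=63, M3→A 7·8=56, M4→A 6·4=24, M5→A 3·19=57, M6→A 10·17=170, M7→A 13·18=234, M8→A 10·12=120. Service 802; fixed 153; total 955.
{A, D}: service 664 + fixed 459 = 1123
{A, C}: service 562 + fixed 598 = 1160
{A, B, C, D}: service 458 + fixed 1353 = 1811
No other subset beats 955.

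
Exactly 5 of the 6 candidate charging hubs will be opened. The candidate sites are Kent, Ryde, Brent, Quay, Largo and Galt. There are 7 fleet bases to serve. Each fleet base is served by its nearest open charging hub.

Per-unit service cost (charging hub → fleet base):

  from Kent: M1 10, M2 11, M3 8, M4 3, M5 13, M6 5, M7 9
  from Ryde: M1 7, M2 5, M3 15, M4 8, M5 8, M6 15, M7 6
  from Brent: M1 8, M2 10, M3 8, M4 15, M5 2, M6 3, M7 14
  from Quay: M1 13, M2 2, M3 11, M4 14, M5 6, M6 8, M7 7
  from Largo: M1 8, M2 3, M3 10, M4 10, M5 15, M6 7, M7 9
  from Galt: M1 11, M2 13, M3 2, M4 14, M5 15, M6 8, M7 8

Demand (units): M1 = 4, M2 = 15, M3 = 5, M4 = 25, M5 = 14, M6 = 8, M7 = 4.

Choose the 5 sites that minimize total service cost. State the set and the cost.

Choose Kent, Ryde, Brent, Quay and Galt; total service cost 219.

With exactly 5 open, each fleet base uses its cheapest among the chosen.
{Kent, Ryde, Brent, Quay, Galt}: M1→Ryde 7·4=28, M2→Quay 2·15=30, M3→Galt 2·5=10, M4→Kent 3·25=75, M5→Brent 2·14=28, M6→Brent 3·8=24, M7→Ryde 6·4=24. Service cost 219.
{Kent, Brent, Quay, Largo, Galt}: service cost 227
{Kent, Ryde, Brent, Largo, Galt}: service cost 234
Among all 6 size-5 choices, {Kent, Ryde, Brent, Quay, Galt} is lowest.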